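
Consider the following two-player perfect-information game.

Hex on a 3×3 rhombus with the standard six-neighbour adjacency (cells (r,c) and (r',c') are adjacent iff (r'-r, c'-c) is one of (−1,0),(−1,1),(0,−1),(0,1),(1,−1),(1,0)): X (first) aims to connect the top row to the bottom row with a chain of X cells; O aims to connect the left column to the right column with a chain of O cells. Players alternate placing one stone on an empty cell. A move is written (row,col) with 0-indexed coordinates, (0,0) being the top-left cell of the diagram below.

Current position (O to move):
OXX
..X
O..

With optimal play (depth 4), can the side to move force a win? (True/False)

O winning at [OXX/..X/O..]: False

ply 1, O at OXX/..X/O.. | (1,0)=-1→OXX/O.X/O..*; (1,1)=-1→OXX/.OX/O..; (2,1)=-1→OXX/..X/OO.; (2,2)=-1→OXX/..X/O.O
ply 2, X at OXX/O.X/O.. | (1,1)=+1→OXX/OXX/O..*; (2,1)=+1→OXX/O.X/OX.; (2,2)=+1→OXX/O.X/O.X
ply 3, O at OXX/OXX/O.. | (2,1)=-1→OXX/OXX/OO.*; (2,2)=-1→OXX/OXX/O.O
ply 4, X at OXX/OXX/OO. | (2,2)=+1→OXX/OXX/OOX*
ply 5: OXX/OXX/OOX is terminal -1 (O); from OXX/..X/O.. depth 4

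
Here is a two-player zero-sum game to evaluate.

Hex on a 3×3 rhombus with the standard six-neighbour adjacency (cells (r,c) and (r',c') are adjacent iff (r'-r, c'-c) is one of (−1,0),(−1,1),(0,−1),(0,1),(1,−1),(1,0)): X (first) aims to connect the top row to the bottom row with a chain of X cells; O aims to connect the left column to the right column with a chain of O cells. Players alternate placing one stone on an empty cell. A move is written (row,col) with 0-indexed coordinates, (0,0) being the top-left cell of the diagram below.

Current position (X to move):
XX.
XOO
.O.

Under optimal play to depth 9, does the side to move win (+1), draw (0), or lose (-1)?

value(XX./XOO/.O., X) = +1

p1 X@[XX./XOO/.O.]: (0,2)[XXX/XOO/.O.]-1 (2,0)[XX./XOO/XO.]+1* (2,2)[XX./XOO/.OX]-1
p2 O@[XX./XOO/XO.] terminal -1; root [XX./XOO/.O.] d9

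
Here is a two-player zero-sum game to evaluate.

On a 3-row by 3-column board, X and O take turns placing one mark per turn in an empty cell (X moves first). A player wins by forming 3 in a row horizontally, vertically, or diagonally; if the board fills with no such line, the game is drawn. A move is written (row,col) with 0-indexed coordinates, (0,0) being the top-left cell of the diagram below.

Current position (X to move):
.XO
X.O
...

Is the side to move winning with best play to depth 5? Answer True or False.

[.XO/X.O/...] X move#1: (0,0):-1/XXO/X.O/..., (1,1):-1/.XO/XXO/..., (2,0):-1/.XO/X.O/X.., (2,1):-1/.XO/X.O/.X., (2,2):+1/.XO/X.O/..X*
[.XO/X.O/..X] O move#2: (0,0):-1/OXO/X.O/..X*, (1,1):-1/.XO/XOO/..X, (2,0):-1/.XO/X.O/O.X, (2,1):-1/.XO/X.O/.OX
[OXO/X.O/..X] X move#3: (1,1):+0/OXO/XXO/..X, (2,0):+0/OXO/X.O/X.X, (2,1):+1/OXO/X.O/.XX*
[OXO/X.O/.XX] O move#4: (1,1):-1/OXO/XOO/.XX*, (2,0):-1/OXO/X.O/OXX
[OXO/XOO/.XX] X move#5: (2,0):+1/OXO/XOO/XXX*
[OXO/XOO/XXX] end (terminal -1, O#6); searched .XO/X.O/... to 5

X winning at [.XO/X.O/...]: True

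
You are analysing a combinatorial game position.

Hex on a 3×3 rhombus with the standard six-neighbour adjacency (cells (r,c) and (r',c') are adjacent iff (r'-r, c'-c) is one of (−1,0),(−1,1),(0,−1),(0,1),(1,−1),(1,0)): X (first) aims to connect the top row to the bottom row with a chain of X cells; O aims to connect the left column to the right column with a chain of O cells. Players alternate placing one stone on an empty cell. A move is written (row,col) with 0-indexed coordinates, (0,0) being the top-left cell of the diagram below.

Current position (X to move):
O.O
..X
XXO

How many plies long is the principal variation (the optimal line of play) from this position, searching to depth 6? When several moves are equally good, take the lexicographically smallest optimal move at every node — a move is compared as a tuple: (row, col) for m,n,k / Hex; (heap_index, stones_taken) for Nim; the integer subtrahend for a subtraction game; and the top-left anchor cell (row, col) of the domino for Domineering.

p1 X@[O.O/..X/XXO]: (0,1)[OXO/..X/XXO]+1* (1,0)[O.O/X.X/XXO]-1 (1,1)[O.O/.XX/XXO]-1
p2 O@[OXO/..X/XXO]: (1,0)[OXO/O.X/XXO]-1* (1,1)[OXO/.OX/XXO]-1
p3 X@[OXO/O.X/XXO]: (1,1)[OXO/OXX/XXO]+1*
p4 O@[OXO/OXX/XXO] terminal -1; root [O.O/..X/XXO] d6

PV length from [O.O/..X/XXO]: 3 plies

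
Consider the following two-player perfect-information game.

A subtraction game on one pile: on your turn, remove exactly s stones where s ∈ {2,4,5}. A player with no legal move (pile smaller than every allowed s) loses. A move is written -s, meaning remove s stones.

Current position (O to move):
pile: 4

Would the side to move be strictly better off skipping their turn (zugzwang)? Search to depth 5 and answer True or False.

zugzwang(4, O) = False

[4] O move#1: -2:-1/2, -4:+1/0*
[0] end (terminal -1, X#2); searched 4 to 5
pass branch (X moves first from the same position):
  | [4] X move#1: -2:-1/2, -4:+1/0*
  | [0] end (terminal -1, O#2); searched 4 to 5
O moving scores +1; O passing scores -1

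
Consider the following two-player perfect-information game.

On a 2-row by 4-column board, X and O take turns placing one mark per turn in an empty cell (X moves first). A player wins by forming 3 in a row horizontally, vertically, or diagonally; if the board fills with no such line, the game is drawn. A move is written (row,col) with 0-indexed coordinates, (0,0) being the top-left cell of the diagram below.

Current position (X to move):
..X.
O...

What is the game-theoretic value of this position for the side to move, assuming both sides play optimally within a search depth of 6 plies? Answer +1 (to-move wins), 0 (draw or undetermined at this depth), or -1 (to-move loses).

[..X./O...] X move#1: (0,0):+0/X.X./O..., (0,1):+1/.XX./O...*, (0,3):+0/..XX/O..., (1,1):+0/..X./OX.., (1,2):+0/..X./O.X., (1,3):+0/..X./O..X
[.XX./O...] O move#2: (0,0):-1/OXX./O...*, (0,3):-1/.XXO/O..., (1,1):-1/.XX./OO.., (1,2):-1/.XX./O.O., (1,3):-1/.XX./O..O
[OXX./O...] X move#3: (0,3):+1/OXXX/O...*, (1,1):+0/OXX./OX.., (1,2):+0/OXX./O.X., (1,3):+0/OXX./O..X
[OXXX/O...] end (terminal -1, O#4); searched ..X./O... to 6

value(..X./O..., X) = +1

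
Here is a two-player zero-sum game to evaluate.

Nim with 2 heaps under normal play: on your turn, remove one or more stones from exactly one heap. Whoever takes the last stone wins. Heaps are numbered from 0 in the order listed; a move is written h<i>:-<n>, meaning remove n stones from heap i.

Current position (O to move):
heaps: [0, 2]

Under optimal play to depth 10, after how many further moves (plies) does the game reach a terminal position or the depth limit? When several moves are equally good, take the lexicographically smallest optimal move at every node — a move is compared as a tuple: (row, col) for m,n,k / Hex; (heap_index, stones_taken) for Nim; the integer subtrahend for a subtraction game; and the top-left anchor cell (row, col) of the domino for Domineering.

[(0,2)] O move#1: h1:-1:-1/(0,1), h1:-2:+1/(0,0)*
[(0,0)] end (terminal -1, X#2); searched (0,2) to 10

PV length from [(0,2)]: 1 ply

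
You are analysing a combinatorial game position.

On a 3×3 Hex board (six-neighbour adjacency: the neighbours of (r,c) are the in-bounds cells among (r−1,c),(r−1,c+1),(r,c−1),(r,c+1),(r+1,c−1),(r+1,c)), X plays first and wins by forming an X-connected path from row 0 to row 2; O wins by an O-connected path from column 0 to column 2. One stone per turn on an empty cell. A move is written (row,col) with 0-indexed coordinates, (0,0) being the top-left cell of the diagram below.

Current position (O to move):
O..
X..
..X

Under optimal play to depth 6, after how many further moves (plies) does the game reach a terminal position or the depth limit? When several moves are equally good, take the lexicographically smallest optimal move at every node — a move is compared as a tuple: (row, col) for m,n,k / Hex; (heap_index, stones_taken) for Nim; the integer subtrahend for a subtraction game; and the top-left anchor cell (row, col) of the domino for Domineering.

p1 O@[O../X../..X]: (0,1)[OO./X../..X]-1 (0,2)[O.O/X../..X]-1 (1,1)[O../XO./..X]+1* (1,2)[O../X.O/..X]-1 (2,0)[O../X../O.X]-1 (2,1)[O../X../.OX]-1
p2 X@[O../XO./..X]: (0,1)[OX./XO./..X]-1* (0,2)[O.X/XO./..X]-1 (1,2)[O../XOX/..X]-1 (2,0)[O../XO./X.X]-1 (2,1)[O../XO./.XX]-1
p3 O@[OX./XO./..X]: (0,2)[OXO/XO./..X]-1 (1,2)[OX./XOO/..X]-1 (2,0)[OX./XO./O.X]+1* (2,1)[OX./XO./.OX]-1
p4 X@[OX./XO./O.X]: (0,2)[OXX/XO./O.X]-1* (1,2)[OX./XOX/O.X]-1 (2,1)[OX./XO./OXX]-1
p5 O@[OXX/XO./O.X]: (1,2)[OXX/XOO/O.X]+1* (2,1)[OXX/XO./OOX]-1
p6 X@[OXX/XOO/O.X] terminal -1; root [O../X../..X] d6

PV length from [O../X../..X]: 5 plies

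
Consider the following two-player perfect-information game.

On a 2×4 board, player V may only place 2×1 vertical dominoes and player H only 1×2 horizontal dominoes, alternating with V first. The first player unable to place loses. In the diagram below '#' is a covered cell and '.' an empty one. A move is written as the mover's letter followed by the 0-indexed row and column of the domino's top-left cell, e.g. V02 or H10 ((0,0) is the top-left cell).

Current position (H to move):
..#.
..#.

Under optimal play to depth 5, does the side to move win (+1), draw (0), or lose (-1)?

value(..#./..#., H) = +1

ply 1, H at ..#./..#. | H00=+1→###./..#.*; H10=+1→..#./###.
ply 2, V at ###./..#. | V03=-1→####/..##*
ply 3, H at ####/..## | H10=+1→####/####*
ply 4: ####/#### is terminal -1 (V); from ..#./..#. depth 5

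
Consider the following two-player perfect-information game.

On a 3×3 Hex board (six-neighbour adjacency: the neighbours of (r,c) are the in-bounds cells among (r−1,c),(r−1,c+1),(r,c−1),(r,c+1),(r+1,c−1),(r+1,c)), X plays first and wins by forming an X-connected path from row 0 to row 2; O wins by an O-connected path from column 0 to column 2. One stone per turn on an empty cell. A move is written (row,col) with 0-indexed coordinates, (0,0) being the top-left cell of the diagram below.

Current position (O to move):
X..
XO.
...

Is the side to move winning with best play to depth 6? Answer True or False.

ply 1, O at X../XO./... | (0,1)=-1→XO./XO./...; (0,2)=-1→X.O/XO./...; (1,2)=-1→X../XOO/...; (2,0)=+1→X../XO./O..*; (2,1)=-1→X../XO./.O.; (2,2)=-1→X../XO./..O
ply 2, X at X../XO./O.. | (0,1)=-1→XX./XO./O..*; (0,2)=-1→X.X/XO./O..; (1,2)=-1→X../XOX/O..; (2,1)=-1→X../XO./OX.; (2,2)=-1→X../XO./O.X
ply 3, O at XX./XO./O.. | (0,2)=+1→XXO/XO./O..*; (1,2)=+1→XX./XOO/O..; (2,1)=+1→XX./XO./OO.; (2,2)=+1→XX./XO./O.O
ply 4: XXO/XO./O.. is terminal -1 (X); from X../XO./... depth 6

O winning at [X../XO./...]: True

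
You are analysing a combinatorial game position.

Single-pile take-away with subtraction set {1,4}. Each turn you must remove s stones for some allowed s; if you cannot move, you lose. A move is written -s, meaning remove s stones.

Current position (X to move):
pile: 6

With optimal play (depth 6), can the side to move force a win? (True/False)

X winning at [6]: True

p1 X@[6]: -1[5]+1* -4[2]+1
p2 O@[5]: -1[4]-1* -4[1]-1
p3 X@[4]: -1[3]-1 -4[0]+1*
p4 O@[0] terminal -1; root [6] d6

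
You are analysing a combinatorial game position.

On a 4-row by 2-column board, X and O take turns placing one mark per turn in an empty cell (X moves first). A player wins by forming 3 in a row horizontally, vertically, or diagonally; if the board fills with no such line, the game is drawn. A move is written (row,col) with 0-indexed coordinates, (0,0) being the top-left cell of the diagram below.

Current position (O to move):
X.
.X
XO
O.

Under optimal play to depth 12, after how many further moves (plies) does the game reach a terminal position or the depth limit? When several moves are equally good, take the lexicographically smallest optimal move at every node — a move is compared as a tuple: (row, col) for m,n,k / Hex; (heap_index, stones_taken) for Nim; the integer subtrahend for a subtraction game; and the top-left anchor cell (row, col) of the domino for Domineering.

PV length from [X./.X/XO/O.]: 3 plies

ply 1, O at X./.X/XO/O. | (0,1)=-1→XO/.X/XO/O.; (1,0)=+0→X./OX/XO/O.*; (3,1)=-1→X./.X/XO/OO
ply 2, X at X./OX/XO/O. | (0,1)=+0→XX/OX/XO/O.*; (3,1)=+0→X./OX/XO/OX
ply 3, O at XX/OX/XO/O. | (3,1)=+0→XX/OX/XO/OO*
ply 4: XX/OX/XO/OO is terminal +0 (X); from X./.X/XO/O. depth 12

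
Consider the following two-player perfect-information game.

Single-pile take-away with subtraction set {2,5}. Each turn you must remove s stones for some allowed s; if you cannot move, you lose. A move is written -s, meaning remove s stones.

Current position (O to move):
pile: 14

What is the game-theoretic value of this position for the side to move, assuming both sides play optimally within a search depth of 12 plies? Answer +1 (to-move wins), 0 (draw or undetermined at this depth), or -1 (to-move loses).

[14] O move#1: -2:-1/12*, -5:-1/9
[12] X move#2: -2:-1/10, -5:+1/7*
[7] O move#3: -2:-1/5*, -5:-1/2
[5] X move#4: -2:-1/3, -5:+1/0*
[0] end (terminal -1, O#5); searched 14 to 12

value(14, O) = -1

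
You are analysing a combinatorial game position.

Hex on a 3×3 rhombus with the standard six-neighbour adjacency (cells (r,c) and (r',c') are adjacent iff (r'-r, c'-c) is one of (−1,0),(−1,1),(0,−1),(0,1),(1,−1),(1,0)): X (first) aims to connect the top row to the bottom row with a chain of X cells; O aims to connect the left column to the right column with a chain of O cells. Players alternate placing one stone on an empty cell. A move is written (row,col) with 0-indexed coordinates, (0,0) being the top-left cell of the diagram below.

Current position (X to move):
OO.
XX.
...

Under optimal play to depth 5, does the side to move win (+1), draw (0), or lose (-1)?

ply 1, X at OO./XX./... | (0,2)=+1→OOX/XX./...*; (1,2)=-1→OO./XXX/...; (2,0)=-1→OO./XX./X..; (2,1)=-1→OO./XX./.X.; (2,2)=-1→OO./XX./..X
ply 2, O at OOX/XX./... | (1,2)=-1→OOX/XXO/...*; (2,0)=-1→OOX/XX./O..; (2,1)=-1→OOX/XX./.O.; (2,2)=-1→OOX/XX./..O
ply 3, X at OOX/XXO/... | (2,0)=+1→OOX/XXO/X..*; (2,1)=+1→OOX/XXO/.X.; (2,2)=+1→OOX/XXO/..X
ply 4: OOX/XXO/X.. is terminal -1 (O); from OO./XX./... depth 5

value(OO./XX./..., X) = +1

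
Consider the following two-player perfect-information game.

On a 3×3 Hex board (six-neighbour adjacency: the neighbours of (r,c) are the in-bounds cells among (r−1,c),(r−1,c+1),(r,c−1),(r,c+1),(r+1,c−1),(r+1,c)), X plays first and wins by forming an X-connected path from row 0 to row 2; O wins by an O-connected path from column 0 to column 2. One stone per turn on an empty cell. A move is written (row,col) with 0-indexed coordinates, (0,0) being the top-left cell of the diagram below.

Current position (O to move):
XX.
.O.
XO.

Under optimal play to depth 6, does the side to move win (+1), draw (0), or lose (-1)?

value(XX./.O./XO., O) = +1

p1 O@[XX./.O./XO.]: (0,2)[XXO/.O./XO.]-1 (1,0)[XX./OO./XO.]+1* (1,2)[XX./.OO/XO.]-1 (2,2)[XX./.O./XOO]-1
p2 X@[XX./OO./XO.]: (0,2)[XXX/OO./XO.]-1* (1,2)[XX./OOX/XO.]-1 (2,2)[XX./OO./XOX]-1
p3 O@[XXX/OO./XO.]: (1,2)[XXX/OOO/XO.]+1* (2,2)[XXX/OO./XOO]+1
p4 X@[XXX/OOO/XO.] terminal -1; root [XX./.O./XO.] d6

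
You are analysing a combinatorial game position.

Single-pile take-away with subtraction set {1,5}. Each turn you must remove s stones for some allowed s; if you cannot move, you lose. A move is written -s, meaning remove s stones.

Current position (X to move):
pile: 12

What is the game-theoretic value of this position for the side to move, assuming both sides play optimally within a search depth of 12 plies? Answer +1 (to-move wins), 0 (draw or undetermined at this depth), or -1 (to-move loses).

value(12, X) = -1

p1 X@[12]: -1[11]-1* -5[7]-1
p2 O@[11]: -1[10]+1* -5[6]+1
p3 X@[10]: -1[9]-1* -5[5]-1
p4 O@[9]: -1[8]+1* -5[4]+1
p5 X@[8]: -1[7]-1* -5[3]-1
p6 O@[7]: -1[6]+1* -5[2]+1
p7 X@[6]: -1[5]-1* -5[1]-1
p8 O@[5]: -1[4]+1* -5[0]+1
p9 X@[4]: -1[3]-1*
p10 O@[3]: -1[2]+1*
p11 X@[2]: -1[1]-1*
p12 O@[1]: -1[0]+1*
p13 X@[0] terminal -1; root [12] d12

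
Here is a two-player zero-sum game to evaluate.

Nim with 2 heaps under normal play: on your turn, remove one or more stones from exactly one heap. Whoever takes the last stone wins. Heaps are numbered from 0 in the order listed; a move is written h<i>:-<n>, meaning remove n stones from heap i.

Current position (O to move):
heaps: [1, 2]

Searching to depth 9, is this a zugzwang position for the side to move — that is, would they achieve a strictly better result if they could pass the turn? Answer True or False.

zugzwang((1,2), O) = False

[(1,2)] O move#1: h0:-1:-1/(0,2), h1:-1:+1/(1,1)*, h1:-2:-1/(1,0)
[(1,1)] X move#2: h0:-1:-1/(0,1)*, h1:-1:-1/(1,0)
[(0,1)] O move#3: h1:-1:+1/(0,0)*
[(0,0)] end (terminal -1, X#4); searched (1,2) to 9
if O skipped the turn, X would face:
~ [(1,2)] X move#1: h0:-1:-1/(0,2), h1:-1:+1/(1,1)*, h1:-2:-1/(1,0)
~ [(1,1)] O move#2: h0:-1:-1/(0,1)*, h1:-1:-1/(1,0)
~ [(0,1)] X move#3: h1:-1:+1/(0,0)*
~ [(0,0)] end (terminal -1, O#4); searched (1,2) to 9
compare (O): move=+1 vs pass=-1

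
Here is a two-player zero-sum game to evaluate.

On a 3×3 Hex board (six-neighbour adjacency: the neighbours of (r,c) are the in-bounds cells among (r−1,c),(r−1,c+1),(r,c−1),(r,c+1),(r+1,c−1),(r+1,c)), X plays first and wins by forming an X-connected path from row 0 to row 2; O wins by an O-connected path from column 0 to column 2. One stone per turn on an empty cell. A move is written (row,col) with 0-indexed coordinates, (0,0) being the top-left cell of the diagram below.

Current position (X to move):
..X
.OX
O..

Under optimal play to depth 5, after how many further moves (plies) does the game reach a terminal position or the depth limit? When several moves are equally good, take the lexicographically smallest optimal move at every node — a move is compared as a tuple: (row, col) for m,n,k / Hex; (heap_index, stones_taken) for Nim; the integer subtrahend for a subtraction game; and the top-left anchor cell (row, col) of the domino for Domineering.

ply 1, X at ..X/.OX/O.. | (0,0)=+1→X.X/.OX/O..*; (0,1)=+1→.XX/.OX/O..; (1,0)=+1→..X/XOX/O..; (2,1)=+1→..X/.OX/OX.; (2,2)=+1→..X/.OX/O.X
ply 2, O at X.X/.OX/O.. | (0,1)=-1→XOX/.OX/O..*; (1,0)=-1→X.X/OOX/O..; (2,1)=-1→X.X/.OX/OO.; (2,2)=-1→X.X/.OX/O.O
ply 3, X at XOX/.OX/O.. | (1,0)=+1→XOX/XOX/O..*; (2,1)=+1→XOX/.OX/OX.; (2,2)=+1→XOX/.OX/O.X
ply 4, O at XOX/XOX/O.. | (2,1)=-1→XOX/XOX/OO.*; (2,2)=-1→XOX/XOX/O.O
ply 5, X at XOX/XOX/OO. | (2,2)=+1→XOX/XOX/OOX*
ply 6: XOX/XOX/OOX is terminal -1 (O); from ..X/.OX/O.. depth 5

PV length from [..X/.OX/O..]: 5 plies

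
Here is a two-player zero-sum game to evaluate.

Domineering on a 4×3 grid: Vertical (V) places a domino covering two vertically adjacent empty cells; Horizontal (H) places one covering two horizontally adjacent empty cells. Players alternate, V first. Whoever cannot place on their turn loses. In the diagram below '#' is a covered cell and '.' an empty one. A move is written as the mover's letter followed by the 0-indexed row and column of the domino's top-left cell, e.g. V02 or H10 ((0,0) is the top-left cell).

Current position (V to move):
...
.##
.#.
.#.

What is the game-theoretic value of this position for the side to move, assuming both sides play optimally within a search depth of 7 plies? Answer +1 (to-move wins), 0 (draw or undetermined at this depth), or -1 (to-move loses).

ply 1, V at .../.##/.#./.#. | V00=+1→#../###/.#./.#.*; V10=+1→.../###/##./.#.; V20=+1→.../.##/##./##.; V22=+1→.../.##/.##/.##
ply 2, H at #../###/.#./.#. | H01=-1→###/###/.#./.#.*
ply 3, V at ###/###/.#./.#. | V20=+1→###/###/##./##.*; V22=+1→###/###/.##/.##
ply 4: ###/###/##./##. is terminal -1 (H); from .../.##/.#./.#. depth 7

value(.../.##/.#./.#., V) = +1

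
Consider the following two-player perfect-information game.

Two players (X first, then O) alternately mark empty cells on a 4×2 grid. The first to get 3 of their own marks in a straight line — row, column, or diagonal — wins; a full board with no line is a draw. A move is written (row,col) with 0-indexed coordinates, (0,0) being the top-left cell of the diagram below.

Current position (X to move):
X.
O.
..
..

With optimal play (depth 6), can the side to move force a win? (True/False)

ply 1, X at X./O./../.. | (0,1)=+0→XX/O./../..*; (1,1)=+0→X./OX/../..; (2,0)=+0→X./O./X./..; (2,1)=+0→X./O./.X/..; (3,0)=+0→X./O./../X.; (3,1)=+0→X./O./../.X
ply 2, O at XX/O./../.. | (1,1)=+0→XX/OO/../..*; (2,0)=+0→XX/O./O./..; (2,1)=+0→XX/O./.O/..; (3,0)=+0→XX/O./../O.; (3,1)=+0→XX/O./../.O
ply 3, X at XX/OO/../.. | (2,0)=+0→XX/OO/X./..*; (2,1)=+0→XX/OO/.X/..; (3,0)=+0→XX/OO/../X.; (3,1)=+0→XX/OO/../.X
ply 4, O at XX/OO/X./.. | (2,1)=+0→XX/OO/XO/..*; (3,0)=+0→XX/OO/X./O.; (3,1)=+0→XX/OO/X./.O
ply 5, X at XX/OO/XO/.. | (3,0)=-1→XX/OO/XO/X.; (3,1)=+0→XX/OO/XO/.X*
ply 6, O at XX/OO/XO/.X | (3,0)=+0→XX/OO/XO/OX*
ply 7: XX/OO/XO/OX is terminal +0 (X); from X./O./../.. depth 6

X winning at [X./O./../..]: False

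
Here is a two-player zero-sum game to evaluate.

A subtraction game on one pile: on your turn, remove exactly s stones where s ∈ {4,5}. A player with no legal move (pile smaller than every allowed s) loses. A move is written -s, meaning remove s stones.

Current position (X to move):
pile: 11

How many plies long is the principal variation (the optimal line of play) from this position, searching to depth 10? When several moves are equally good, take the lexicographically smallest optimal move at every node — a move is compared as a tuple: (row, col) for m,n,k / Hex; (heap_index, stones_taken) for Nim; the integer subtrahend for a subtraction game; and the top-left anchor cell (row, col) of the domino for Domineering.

PV length from [11]: 2 plies

[11] X move#1: -4:-1/7*, -5:-1/6
[7] O move#2: -4:+1/3*, -5:+1/2
[3] end (terminal -1, X#3); searched 11 to 10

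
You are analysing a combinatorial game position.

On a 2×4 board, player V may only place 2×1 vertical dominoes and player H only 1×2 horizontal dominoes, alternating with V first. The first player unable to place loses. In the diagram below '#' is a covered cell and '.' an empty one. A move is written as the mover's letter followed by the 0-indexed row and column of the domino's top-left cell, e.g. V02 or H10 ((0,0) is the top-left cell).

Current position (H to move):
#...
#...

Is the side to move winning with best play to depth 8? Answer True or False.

H winning at [#.../#...]: True

[#.../#...] H move#1: H01:+1/###./#...*, H02:+1/#.##/#..., H11:+1/#.../###., H12:+1/#.../#.##
[###./#...] V move#2: V03:-1/####/#..#*
[####/#..#] H move#3: H11:+1/####/####*
[####/####] end (terminal -1, V#4); searched #.../#... to 8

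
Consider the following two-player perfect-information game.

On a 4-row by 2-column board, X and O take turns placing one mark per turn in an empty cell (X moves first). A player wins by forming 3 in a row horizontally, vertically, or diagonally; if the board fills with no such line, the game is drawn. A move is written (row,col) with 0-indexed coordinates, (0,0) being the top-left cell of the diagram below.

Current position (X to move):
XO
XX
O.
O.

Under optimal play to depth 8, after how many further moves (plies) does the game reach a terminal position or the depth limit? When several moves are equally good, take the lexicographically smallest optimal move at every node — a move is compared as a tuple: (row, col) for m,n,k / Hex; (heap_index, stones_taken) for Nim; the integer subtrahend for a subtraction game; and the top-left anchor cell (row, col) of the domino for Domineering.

PV length from [XO/XX/O./O.]: 2 plies

ply 1, X at XO/XX/O./O. | (2,1)=+0→XO/XX/OX/O.*; (3,1)=+0→XO/XX/O./OX
ply 2, O at XO/XX/OX/O. | (3,1)=+0→XO/XX/OX/OO*
ply 3: XO/XX/OX/OO is terminal +0 (X); from XO/XX/O./O. depth 8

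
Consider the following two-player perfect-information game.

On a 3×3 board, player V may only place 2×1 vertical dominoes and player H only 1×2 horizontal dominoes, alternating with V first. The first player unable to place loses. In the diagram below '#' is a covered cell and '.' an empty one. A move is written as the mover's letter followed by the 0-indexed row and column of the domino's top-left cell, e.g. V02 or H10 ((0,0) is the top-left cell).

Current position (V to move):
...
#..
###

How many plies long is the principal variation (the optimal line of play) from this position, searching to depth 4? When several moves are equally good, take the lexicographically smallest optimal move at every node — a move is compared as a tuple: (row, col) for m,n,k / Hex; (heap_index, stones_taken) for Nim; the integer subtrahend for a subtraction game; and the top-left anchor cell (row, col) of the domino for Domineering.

PV length from [.../#../###]: 1 ply

ply 1, V at .../#../### | V01=+1→.#./##./###*; V02=-1→..#/#.#/###
ply 2: .#./##./### is terminal -1 (H); from .../#../### depth 4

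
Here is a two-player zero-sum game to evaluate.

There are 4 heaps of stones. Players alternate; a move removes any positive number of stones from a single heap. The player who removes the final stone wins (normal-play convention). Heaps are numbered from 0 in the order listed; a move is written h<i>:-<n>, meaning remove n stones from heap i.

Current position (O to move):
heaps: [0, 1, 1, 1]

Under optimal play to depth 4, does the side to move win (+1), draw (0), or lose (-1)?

[(0,1,1,1)] O move#1: h1:-1:+1/(0,0,1,1)*, h2:-1:+1/(0,1,0,1), h3:-1:+1/(0,1,1,0)
[(0,0,1,1)] X move#2: h2:-1:-1/(0,0,0,1)*, h3:-1:-1/(0,0,1,0)
[(0,0,0,1)] O move#3: h3:-1:+1/(0,0,0,0)*
[(0,0,0,0)] end (terminal -1, X#4); searched (0,1,1,1) to 4

value((0,1,1,1), O) = +1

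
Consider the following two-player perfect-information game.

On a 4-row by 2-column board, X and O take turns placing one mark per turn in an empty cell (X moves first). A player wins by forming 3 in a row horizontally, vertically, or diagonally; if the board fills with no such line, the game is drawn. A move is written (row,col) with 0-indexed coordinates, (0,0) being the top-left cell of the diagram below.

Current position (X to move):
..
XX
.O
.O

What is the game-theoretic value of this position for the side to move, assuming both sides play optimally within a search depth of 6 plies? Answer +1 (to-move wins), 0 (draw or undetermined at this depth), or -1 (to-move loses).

value(../XX/.O/.O, X) = +1

p1 X@[../XX/.O/.O]: (0,0)[X./XX/.O/.O]+0 (0,1)[.X/XX/.O/.O]+0 (2,0)[../XX/XO/.O]+1* (3,0)[../XX/.O/XO]+0
p2 O@[../XX/XO/.O]: (0,0)[O./XX/XO/.O]-1* (0,1)[.O/XX/XO/.O]-1 (3,0)[../XX/XO/OO]-1
p3 X@[O./XX/XO/.O]: (0,1)[OX/XX/XO/.O]+0 (3,0)[O./XX/XO/XO]+1*
p4 O@[O./XX/XO/XO] terminal -1; root [../XX/.O/.O] d6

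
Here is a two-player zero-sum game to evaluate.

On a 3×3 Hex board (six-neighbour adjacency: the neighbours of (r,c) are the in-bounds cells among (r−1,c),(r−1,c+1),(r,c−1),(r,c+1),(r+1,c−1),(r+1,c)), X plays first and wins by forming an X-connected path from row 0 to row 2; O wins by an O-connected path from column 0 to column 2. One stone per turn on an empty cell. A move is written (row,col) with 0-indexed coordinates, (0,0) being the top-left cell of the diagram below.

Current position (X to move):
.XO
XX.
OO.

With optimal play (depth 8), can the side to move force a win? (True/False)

X winning at [.XO/XX./OO.]: False

p1 X@[.XO/XX./OO.]: (0,0)[XXO/XX./OO.]-1* (1,2)[.XO/XXX/OO.]-1 (2,2)[.XO/XX./OOX]-1
p2 O@[XXO/XX./OO.]: (1,2)[XXO/XXO/OO.]+1* (2,2)[XXO/XX./OOO]+1
p3 X@[XXO/XXO/OO.] terminal -1; root [.XO/XX./OO.] d8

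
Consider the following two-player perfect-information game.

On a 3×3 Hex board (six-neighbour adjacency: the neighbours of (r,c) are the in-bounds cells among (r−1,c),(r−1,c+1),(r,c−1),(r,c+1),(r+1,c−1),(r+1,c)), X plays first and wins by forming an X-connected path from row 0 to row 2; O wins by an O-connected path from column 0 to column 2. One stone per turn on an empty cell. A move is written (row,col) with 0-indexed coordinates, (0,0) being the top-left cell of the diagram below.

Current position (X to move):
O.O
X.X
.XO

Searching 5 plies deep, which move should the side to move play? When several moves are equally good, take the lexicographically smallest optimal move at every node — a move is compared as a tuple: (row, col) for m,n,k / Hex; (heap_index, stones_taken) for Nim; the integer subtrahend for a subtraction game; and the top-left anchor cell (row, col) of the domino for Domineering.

ply 1, X at O.O/X.X/.XO | (0,1)=+1→OXO/X.X/.XO*; (1,1)=-1→O.O/XXX/.XO; (2,0)=-1→O.O/X.X/XXO
ply 2, O at OXO/X.X/.XO | (1,1)=-1→OXO/XOX/.XO*; (2,0)=-1→OXO/X.X/OXO
ply 3, X at OXO/XOX/.XO | (2,0)=+1→OXO/XOX/XXO*
ply 4: OXO/XOX/XXO is terminal -1 (O); from O.O/X.X/.XO depth 5

X's best at [O.O/X.X/.XO]: (0,1)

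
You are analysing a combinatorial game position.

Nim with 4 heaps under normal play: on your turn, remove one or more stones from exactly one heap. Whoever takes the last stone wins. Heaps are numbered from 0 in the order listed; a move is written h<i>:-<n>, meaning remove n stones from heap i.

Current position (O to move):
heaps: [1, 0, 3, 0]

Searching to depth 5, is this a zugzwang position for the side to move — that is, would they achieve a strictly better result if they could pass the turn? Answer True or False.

ply 1, O at (1,0,3,0) | h0:-1=-1→(0,0,3,0); h2:-1=-1→(1,0,2,0); h2:-2=+1→(1,0,1,0)*; h2:-3=-1→(1,0,0,0)
ply 2, X at (1,0,1,0) | h0:-1=-1→(0,0,1,0)*; h2:-1=-1→(1,0,0,0)
ply 3, O at (0,0,1,0) | h2:-1=+1→(0,0,0,0)*
ply 4: (0,0,0,0) is terminal -1 (X); from (1,0,3,0) depth 5
suppose O passes — search the same position with X to move:
pass> ply 1, X at (1,0,3,0) | h0:-1=-1→(0,0,3,0); h2:-1=-1→(1,0,2,0); h2:-2=+1→(1,0,1,0)*; h2:-3=-1→(1,0,0,0)
pass> ply 2, O at (1,0,1,0) | h0:-1=-1→(0,0,1,0)*; h2:-1=-1→(1,0,0,0)
pass> ply 3, X at (0,0,1,0) | h2:-1=+1→(0,0,0,0)*
pass> ply 4: (0,0,0,0) is terminal -1 (O); from (1,0,3,0) depth 5
for O: play +1, pass -1

zugzwang((1,0,3,0), O) = False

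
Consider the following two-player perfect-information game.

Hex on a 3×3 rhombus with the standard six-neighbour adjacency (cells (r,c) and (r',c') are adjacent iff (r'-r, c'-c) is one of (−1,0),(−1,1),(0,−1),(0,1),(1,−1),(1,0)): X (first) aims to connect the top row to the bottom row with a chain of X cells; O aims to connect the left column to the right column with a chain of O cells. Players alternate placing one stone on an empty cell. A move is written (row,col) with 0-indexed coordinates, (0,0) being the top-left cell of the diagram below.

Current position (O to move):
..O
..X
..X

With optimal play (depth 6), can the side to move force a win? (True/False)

O winning at [..O/..X/..X]: True

ply 1, O at ..O/..X/..X | (0,0)=+1→O.O/..X/..X*; (0,1)=+1→.OO/..X/..X; (1,0)=+1→..O/O.X/..X; (1,1)=+1→..O/.OX/..X; (2,0)=+1→..O/..X/O.X; (2,1)=-1→..O/..X/.OX
ply 2, X at O.O/..X/..X | (0,1)=-1→OXO/..X/..X*; (1,0)=-1→O.O/X.X/..X; (1,1)=-1→O.O/.XX/..X; (2,0)=-1→O.O/..X/X.X; (2,1)=-1→O.O/..X/.XX
ply 3, O at OXO/..X/..X | (1,0)=-1→OXO/O.X/..X; (1,1)=+1→OXO/.OX/..X*; (2,0)=-1→OXO/..X/O.X; (2,1)=-1→OXO/..X/.OX
ply 4, X at OXO/.OX/..X | (1,0)=-1→OXO/XOX/..X*; (2,0)=-1→OXO/.OX/X.X; (2,1)=-1→OXO/.OX/.XX
ply 5, O at OXO/XOX/..X | (2,0)=+1→OXO/XOX/O.X*; (2,1)=-1→OXO/XOX/.OX
ply 6: OXO/XOX/O.X is terminal -1 (X); from ..O/..X/..X depth 6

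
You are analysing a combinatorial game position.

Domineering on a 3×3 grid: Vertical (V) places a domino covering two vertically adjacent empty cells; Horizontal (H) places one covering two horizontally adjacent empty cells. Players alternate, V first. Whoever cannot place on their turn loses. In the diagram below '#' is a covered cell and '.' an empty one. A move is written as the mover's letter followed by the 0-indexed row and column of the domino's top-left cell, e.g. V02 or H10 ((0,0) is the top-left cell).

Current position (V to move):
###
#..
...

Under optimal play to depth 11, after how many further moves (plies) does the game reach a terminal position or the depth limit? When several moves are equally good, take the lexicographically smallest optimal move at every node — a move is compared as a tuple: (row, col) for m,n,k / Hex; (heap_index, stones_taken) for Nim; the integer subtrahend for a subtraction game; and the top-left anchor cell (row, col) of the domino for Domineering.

[###/#../...] V move#1: V11:+1/###/##./.#.*, V12:-1/###/#.#/..#
[###/##./.#.] end (terminal -1, H#2); searched ###/#../... to 11

PV length from [###/#../...]: 1 ply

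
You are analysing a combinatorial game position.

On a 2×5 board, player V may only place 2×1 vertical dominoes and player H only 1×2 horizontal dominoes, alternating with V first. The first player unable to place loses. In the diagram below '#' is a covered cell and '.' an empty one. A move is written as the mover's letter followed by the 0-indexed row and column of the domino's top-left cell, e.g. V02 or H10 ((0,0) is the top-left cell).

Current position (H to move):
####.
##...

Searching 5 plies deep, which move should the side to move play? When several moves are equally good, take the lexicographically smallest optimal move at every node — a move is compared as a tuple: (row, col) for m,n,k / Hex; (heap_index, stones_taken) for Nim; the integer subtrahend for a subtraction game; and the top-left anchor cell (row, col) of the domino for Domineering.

p1 H@[####./##...]: H12[####./####.]-1 H13[####./##.##]+1*
p2 V@[####./##.##] terminal -1; root [####./##...] d5

H's best at [####./##...]: H13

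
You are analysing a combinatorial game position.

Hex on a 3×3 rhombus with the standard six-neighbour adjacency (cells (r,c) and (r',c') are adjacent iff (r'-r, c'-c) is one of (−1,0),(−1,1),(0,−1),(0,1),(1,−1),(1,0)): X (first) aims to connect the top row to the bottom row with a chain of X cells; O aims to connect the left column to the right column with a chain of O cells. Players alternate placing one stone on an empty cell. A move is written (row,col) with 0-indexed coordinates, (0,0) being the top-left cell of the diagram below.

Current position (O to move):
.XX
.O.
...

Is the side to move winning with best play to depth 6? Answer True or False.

O winning at [.XX/.O./...]: True

p1 O@[.XX/.O./...]: (0,0)[OXX/.O./...]-1 (1,0)[.XX/OO./...]-1 (1,2)[.XX/.OO/...]+1* (2,0)[.XX/.O./O..]-1 (2,1)[.XX/.O./.O.]+1 (2,2)[.XX/.O./..O]+1
p2 X@[.XX/.OO/...]: (0,0)[XXX/.OO/...]-1* (1,0)[.XX/XOO/...]-1 (2,0)[.XX/.OO/X..]-1 (2,1)[.XX/.OO/.X.]-1 (2,2)[.XX/.OO/..X]-1
p3 O@[XXX/.OO/...]: (1,0)[XXX/OOO/...]+1* (2,0)[XXX/.OO/O..]+1 (2,1)[XXX/.OO/.O.]+1 (2,2)[XXX/.OO/..O]+1
p4 X@[XXX/OOO/...] terminal -1; root [.XX/.O./...] d6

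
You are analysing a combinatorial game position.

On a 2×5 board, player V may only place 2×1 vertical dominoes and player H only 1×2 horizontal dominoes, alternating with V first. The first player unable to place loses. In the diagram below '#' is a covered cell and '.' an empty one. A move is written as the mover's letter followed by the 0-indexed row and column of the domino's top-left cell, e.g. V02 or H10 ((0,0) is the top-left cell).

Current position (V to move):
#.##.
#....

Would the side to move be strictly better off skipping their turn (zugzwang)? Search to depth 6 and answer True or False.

p1 V@[#.##./#....]: V01[####./##...]-1* V04[#.###/#...#]-1
p2 H@[####./##...]: H12[####./####.]-1 H13[####./##.##]+1*
p3 V@[####./##.##] terminal -1; root [#.##./#....] d6
if V skipped the turn, H would face:
~ p1 H@[#.##./#....]: H11[#.##./###..]-1* H12[#.##./#.##.]-1 H13[#.##./#..##]-1
~ p2 V@[#.##./###..]: V04[#.###/###.#]+1*
~ p3 H@[#.###/###.#] terminal -1; root [#.##./#....] d6
compare (V): move=-1 vs pass=+1

zugzwang(#.##./#...., V) = True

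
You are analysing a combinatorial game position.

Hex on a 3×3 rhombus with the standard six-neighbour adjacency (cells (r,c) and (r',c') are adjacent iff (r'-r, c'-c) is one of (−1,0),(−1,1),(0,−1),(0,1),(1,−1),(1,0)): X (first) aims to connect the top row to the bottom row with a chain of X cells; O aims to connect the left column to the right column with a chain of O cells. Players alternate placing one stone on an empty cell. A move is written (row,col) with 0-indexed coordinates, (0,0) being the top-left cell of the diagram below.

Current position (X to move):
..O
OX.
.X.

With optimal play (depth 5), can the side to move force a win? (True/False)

p1 X@[..O/OX./.X.]: (0,0)[X.O/OX./.X.]-1 (0,1)[.XO/OX./.X.]+1* (1,2)[..O/OXX/.X.]-1 (2,0)[..O/OX./XX.]-1 (2,2)[..O/OX./.XX]-1
p2 O@[.XO/OX./.X.] terminal -1; root [..O/OX./.X.] d5

X winning at [..O/OX./.X.]: True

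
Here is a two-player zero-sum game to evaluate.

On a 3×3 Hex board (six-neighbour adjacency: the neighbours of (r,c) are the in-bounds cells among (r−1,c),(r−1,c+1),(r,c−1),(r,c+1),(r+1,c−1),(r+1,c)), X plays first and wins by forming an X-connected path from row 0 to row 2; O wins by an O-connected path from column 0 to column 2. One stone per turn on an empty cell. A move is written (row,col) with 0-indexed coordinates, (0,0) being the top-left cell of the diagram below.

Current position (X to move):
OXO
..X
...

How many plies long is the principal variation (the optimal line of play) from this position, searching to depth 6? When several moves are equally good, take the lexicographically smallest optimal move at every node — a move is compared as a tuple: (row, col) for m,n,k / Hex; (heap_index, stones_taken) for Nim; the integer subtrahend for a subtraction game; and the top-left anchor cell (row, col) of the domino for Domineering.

[OXO/..X/...] X move#1: (1,0):+1/OXO/X.X/...*, (1,1):+1/OXO/.XX/..., (2,0):+1/OXO/..X/X.., (2,1):-1/OXO/..X/.X., (2,2):-1/OXO/..X/..X
[OXO/X.X/...] O move#2: (1,1):-1/OXO/XOX/...*, (2,0):-1/OXO/X.X/O.., (2,1):-1/OXO/X.X/.O., (2,2):-1/OXO/X.X/..O
[OXO/XOX/...] X move#3: (2,0):+1/OXO/XOX/X..*, (2,1):-1/OXO/XOX/.X., (2,2):-1/OXO/XOX/..X
[OXO/XOX/X..] end (terminal -1, O#4); searched OXO/..X/... to 6

PV length from [OXO/..X/...]: 3 plies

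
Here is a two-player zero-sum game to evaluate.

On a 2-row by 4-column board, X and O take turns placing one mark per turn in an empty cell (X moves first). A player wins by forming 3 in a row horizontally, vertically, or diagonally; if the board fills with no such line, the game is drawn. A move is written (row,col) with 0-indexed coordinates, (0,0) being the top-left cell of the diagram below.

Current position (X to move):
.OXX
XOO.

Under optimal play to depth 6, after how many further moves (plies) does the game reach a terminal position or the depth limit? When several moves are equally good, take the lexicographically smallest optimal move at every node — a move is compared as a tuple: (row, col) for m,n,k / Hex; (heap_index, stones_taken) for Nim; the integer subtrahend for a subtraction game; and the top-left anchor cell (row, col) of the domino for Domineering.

ply 1, X at .OXX/XOO. | (0,0)=-1→XOXX/XOO.; (1,3)=+0→.OXX/XOOX*
ply 2, O at .OXX/XOOX | (0,0)=+0→OOXX/XOOX*
ply 3: OOXX/XOOX is terminal +0 (X); from .OXX/XOO. depth 6

PV length from [.OXX/XOO.]: 2 plies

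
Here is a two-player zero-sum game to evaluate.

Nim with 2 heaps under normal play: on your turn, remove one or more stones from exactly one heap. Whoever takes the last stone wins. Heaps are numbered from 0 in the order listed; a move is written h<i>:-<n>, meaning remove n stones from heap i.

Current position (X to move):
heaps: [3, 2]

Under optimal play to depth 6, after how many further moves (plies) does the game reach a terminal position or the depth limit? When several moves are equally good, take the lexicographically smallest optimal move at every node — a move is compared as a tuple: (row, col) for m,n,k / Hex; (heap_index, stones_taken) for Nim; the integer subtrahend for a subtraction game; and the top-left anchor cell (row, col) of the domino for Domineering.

[(3,2)] X move#1: h0:-1:+1/(2,2)*, h0:-2:-1/(1,2), h0:-3:-1/(0,2), h1:-1:-1/(3,1), h1:-2:-1/(3,0)
[(2,2)] O move#2: h0:-1:-1/(1,2)*, h0:-2:-1/(0,2), h1:-1:-1/(2,1), h1:-2:-1/(2,0)
[(1,2)] X move#3: h0:-1:-1/(0,2), h1:-1:+1/(1,1)*, h1:-2:-1/(1,0)
[(1,1)] O move#4: h0:-1:-1/(0,1)*, h1:-1:-1/(1,0)
[(0,1)] X move#5: h1:-1:+1/(0,0)*
[(0,0)] end (terminal -1, O#6); searched (3,2) to 6

PV length from [(3,2)]: 5 plies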